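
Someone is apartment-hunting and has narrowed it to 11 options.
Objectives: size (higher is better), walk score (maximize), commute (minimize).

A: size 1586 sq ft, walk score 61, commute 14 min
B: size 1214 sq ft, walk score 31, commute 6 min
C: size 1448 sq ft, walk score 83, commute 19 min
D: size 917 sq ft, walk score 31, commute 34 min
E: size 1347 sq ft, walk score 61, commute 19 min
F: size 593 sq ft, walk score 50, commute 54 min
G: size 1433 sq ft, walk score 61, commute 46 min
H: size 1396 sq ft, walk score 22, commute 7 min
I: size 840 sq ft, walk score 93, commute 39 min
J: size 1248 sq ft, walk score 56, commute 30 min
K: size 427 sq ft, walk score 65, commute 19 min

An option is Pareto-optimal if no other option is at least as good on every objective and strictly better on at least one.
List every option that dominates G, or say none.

A: size 1586≥1433, walk score 61≥61, commute 14≤46 — dominates G.
C: size 1448≥1433, walk score 83≥61, commute 19≤46 — dominates G.
Others (B, D, E, F, H, I, J, K) are each worse than G on at least one objective.

A, C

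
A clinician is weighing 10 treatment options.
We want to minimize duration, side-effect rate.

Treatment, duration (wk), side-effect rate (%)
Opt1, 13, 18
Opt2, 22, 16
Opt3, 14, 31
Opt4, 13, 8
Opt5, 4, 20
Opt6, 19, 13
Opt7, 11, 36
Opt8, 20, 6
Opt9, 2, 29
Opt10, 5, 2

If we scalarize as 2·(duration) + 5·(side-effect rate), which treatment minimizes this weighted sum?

Opt1: 2·13 + 5·18 = 116
Opt2: 2·22 + 5·16 = 124
Opt3: 2·14 + 5·31 = 183
Opt4: 2·13 + 5·8 = 66
Opt5: 2·4 + 5·20 = 108
Opt6: 2·19 + 5·13 = 103
Opt7: 2·11 + 5·36 = 202
Opt8: 2·20 + 5·6 = 70
Opt9: 2·2 + 5·29 = 149
Opt10: 2·5 + 5·2 = 20
Lowest: Opt10 at 20.

Opt10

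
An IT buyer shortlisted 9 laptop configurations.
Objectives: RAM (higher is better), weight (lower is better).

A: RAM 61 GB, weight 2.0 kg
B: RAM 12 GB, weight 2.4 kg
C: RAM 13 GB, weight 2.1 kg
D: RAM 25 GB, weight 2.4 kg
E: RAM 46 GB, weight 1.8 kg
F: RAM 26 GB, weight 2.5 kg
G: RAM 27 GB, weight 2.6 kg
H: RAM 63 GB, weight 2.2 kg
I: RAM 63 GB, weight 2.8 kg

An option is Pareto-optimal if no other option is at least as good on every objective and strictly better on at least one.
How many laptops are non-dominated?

A: not dominated.
B: dominated by A (RAM 61≥12, weight 2.0≤2.4).
C: dominated by A (RAM 61≥13, weight 2.0≤2.1).
D: dominated by A (RAM 61≥25, weight 2.0≤2.4).
E: not dominated (best weight).
F: dominated by A (RAM 61≥26, weight 2.0≤2.5).
G: dominated by A (RAM 61≥27, weight 2.0≤2.6).
H: not dominated.
I: dominated by H (RAM 63≥63, weight 2.2≤2.8).
Pareto-optimal: A, E, H → 3.

3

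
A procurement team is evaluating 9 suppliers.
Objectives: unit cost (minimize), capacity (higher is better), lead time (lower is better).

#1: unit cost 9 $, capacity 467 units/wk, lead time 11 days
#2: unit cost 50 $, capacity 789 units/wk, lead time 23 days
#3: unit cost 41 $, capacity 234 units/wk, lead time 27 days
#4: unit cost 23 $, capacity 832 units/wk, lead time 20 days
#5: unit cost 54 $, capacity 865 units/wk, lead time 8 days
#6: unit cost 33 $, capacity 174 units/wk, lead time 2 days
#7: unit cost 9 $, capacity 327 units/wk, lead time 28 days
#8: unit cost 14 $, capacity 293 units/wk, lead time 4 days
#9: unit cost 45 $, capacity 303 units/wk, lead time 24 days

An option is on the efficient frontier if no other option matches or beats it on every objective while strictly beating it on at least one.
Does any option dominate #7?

Yes

#1 vs #7: unit cost 9≤9, capacity 467≥327, lead time 11≤28 — #1 is at least as good on every objective and strictly better on at least one, so #1 dominates #7.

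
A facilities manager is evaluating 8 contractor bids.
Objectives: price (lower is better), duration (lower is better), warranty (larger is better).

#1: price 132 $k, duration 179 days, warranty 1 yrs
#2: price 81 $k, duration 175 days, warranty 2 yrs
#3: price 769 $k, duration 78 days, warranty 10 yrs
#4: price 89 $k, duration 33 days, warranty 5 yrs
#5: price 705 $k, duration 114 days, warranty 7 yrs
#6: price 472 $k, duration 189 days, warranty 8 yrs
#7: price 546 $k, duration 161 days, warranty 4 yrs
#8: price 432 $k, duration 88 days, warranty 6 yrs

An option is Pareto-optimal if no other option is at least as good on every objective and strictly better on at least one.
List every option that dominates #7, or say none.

#4: price 89≤546, duration 33≤161, warranty 5≥4 — dominates #7.
#8: price 432≤546, duration 88≤161, warranty 6≥4 — dominates #7.
Others (#1, #2, #3, #5, #6) are each worse than #7 on at least one objective.

#4, #8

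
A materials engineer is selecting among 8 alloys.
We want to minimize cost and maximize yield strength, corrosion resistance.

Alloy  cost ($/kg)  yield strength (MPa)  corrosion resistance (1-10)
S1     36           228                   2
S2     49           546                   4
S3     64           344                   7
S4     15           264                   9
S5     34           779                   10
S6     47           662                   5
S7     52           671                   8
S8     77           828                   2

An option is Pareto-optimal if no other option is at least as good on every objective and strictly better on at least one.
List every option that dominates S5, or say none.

none

S1: worse on cost (36 vs 34).
S2: worse on cost (49 vs 34).
S3: worse on cost (64 vs 34).
S4: worse on yield strength (264 vs 779).
S6: worse on cost (47 vs 34).
S7: worse on cost (52 vs 34).
S8: worse on cost (77 vs 34).
No option dominates S5.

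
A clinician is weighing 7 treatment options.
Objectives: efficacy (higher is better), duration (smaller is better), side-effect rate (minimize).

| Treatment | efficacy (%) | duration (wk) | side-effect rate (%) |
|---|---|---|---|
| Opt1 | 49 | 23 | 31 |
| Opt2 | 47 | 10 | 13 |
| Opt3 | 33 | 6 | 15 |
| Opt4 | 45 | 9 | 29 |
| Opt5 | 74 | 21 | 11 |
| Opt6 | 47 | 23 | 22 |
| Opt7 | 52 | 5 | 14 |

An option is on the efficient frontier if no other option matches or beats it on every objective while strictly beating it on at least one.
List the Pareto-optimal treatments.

Opt1: dominated by Opt5 (efficacy 74≥49, duration 21≤23, side-effect rate 11≤31).
Opt2: not dominated.
Opt3: dominated by Opt7 (efficacy 52≥33, duration 5≤6, side-effect rate 14≤15).
Opt4: dominated by Opt7 (efficacy 52≥45, duration 5≤9, side-effect rate 14≤29).
Opt5: not dominated (best efficacy).
Opt6: dominated by Opt2 (efficacy 47≥47, duration 10≤23, side-effect rate 13≤22).
Opt7: not dominated (best duration).

Opt2, Opt5, Opt7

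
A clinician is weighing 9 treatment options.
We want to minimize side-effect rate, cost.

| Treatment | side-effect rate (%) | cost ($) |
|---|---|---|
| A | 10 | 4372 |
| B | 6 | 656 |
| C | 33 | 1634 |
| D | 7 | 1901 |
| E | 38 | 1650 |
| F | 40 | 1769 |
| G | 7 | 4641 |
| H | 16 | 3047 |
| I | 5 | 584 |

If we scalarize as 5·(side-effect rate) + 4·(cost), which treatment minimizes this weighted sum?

I

A: 5·10 + 4·4372 = 17538
B: 5·6 + 4·656 = 2654
C: 5·33 + 4·1634 = 6701
D: 5·7 + 4·1901 = 7639
E: 5·38 + 4·1650 = 6790
F: 5·40 + 4·1769 = 7276
G: 5·7 + 4·4641 = 18599
H: 5·16 + 4·3047 = 12268
I: 5·5 + 4·584 = 2361
Lowest: I at 2361.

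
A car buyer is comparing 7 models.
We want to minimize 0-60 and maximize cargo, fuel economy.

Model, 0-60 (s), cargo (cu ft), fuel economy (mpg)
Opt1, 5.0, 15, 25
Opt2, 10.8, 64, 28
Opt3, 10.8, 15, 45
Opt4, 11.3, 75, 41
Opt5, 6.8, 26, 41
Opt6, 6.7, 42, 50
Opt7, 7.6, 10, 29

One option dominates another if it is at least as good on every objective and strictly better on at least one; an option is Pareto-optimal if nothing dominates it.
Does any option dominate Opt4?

Opt1: worse on cargo (15 vs 75).
Opt2: worse on cargo (64 vs 75).
Opt3: worse on cargo (15 vs 75).
Opt5: worse on cargo (26 vs 75).
Opt6: worse on cargo (42 vs 75).
Opt7: worse on cargo (10 vs 75).
No option is at least as good as Opt4 on every objective and strictly better on one.

No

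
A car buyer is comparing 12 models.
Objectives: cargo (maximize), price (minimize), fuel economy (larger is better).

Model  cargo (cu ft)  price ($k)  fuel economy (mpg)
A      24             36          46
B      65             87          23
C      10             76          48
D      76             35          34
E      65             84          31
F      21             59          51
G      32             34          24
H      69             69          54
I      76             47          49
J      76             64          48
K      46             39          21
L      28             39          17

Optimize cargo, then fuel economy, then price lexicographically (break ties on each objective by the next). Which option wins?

I

First maximize cargo: best is 76, kept {D, I, J}.
Then maximize fuel economy: best is 49, kept {I}.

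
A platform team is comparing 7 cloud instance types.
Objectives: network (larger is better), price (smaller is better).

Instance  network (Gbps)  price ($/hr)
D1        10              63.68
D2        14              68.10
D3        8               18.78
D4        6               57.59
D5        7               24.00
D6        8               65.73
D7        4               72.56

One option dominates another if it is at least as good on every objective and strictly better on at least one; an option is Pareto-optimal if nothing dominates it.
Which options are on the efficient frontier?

D1: not dominated.
D2: not dominated (best network).
D3: not dominated (best price).
D4: dominated by D3 (network 8≥6, price 18.78≤57.59).
D5: dominated by D3 (network 8≥7, price 18.78≤24.00).
D6: dominated by D1 (network 10≥8, price 63.68≤65.73).
D7: dominated by D1 (network 10≥4, price 63.68≤72.56).

D1, D2, D3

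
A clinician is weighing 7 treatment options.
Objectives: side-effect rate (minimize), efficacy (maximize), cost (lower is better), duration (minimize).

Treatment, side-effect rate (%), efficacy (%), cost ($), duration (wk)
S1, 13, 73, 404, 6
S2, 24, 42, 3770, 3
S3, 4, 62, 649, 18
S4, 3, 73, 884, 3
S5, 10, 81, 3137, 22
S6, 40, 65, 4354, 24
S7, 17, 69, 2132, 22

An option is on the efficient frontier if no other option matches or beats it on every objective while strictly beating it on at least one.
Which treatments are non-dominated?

S1: not dominated (best cost).
S2: dominated by S4 (side-effect rate 3≤24, efficacy 73≥42, cost 884≤3770, duration 3≤3).
S3: not dominated.
S4: not dominated (best side-effect rate).
S5: not dominated (best efficacy).
S6: dominated by S1 (side-effect rate 13≤40, efficacy 73≥65, cost 404≤4354, duration 6≤24).
S7: dominated by S1 (side-effect rate 13≤17, efficacy 73≥69, cost 404≤2132, duration 6≤22).

S1, S3, S4, S5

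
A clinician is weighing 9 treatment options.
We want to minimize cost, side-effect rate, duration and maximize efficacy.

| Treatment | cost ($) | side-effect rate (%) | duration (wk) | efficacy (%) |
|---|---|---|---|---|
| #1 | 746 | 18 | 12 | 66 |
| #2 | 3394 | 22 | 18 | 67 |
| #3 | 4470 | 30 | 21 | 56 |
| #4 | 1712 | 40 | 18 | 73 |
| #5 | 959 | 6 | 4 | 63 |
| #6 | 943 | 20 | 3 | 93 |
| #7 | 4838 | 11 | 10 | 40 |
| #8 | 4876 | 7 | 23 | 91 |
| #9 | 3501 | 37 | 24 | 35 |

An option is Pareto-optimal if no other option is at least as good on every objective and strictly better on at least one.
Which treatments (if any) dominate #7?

#5: cost 959≤4838, side-effect rate 6≤11, duration 4≤10, efficacy 63≥40 — dominates #7.
Others (#1, #2, #3, #4, #6, #8, #9) are each worse than #7 on at least one objective.

#5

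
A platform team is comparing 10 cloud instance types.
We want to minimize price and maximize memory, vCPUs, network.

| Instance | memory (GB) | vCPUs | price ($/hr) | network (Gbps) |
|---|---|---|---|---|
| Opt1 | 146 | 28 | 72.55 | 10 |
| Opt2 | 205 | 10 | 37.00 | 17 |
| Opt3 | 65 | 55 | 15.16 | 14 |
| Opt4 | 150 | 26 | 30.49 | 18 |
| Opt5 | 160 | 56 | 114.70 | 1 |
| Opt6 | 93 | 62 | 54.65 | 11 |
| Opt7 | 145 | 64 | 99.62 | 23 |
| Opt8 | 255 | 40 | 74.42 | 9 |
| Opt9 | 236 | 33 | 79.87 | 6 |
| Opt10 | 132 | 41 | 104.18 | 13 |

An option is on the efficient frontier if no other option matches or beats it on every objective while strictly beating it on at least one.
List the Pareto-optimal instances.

Opt1, Opt2, Opt3, Opt4, Opt5, Opt6, Opt7, Opt8

Opt1: not dominated.
Opt2: not dominated.
Opt3: not dominated (best price).
Opt4: not dominated.
Opt5: not dominated.
Opt6: not dominated.
Opt7: not dominated (best vCPUs).
Opt8: not dominated (best memory).
Opt9: dominated by Opt8 (memory 255≥236, vCPUs 40≥33, price 74.42≤79.87, network 9≥6).
Opt10: dominated by Opt7 (memory 145≥132, vCPUs 64≥41, price 99.62≤104.18, network 23≥13).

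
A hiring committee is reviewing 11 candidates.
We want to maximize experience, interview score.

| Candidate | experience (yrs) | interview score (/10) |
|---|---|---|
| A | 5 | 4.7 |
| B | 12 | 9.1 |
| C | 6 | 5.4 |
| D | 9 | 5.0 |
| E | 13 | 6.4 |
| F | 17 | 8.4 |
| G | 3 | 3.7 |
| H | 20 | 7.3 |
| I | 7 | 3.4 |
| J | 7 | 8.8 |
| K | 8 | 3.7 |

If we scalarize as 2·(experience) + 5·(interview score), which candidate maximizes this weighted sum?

A: 2·5 + 5·4.7 = 33.5
B: 2·12 + 5·9.1 = 69.5
C: 2·6 + 5·5.4 = 39.0
D: 2·9 + 5·5.0 = 43.0
E: 2·13 + 5·6.4 = 58.0
F: 2·17 + 5·8.4 = 76.0
G: 2·3 + 5·3.7 = 24.5
H: 2·20 + 5·7.3 = 76.5
I: 2·7 + 5·3.4 = 31.0
J: 2·7 + 5·8.8 = 58.0
K: 2·8 + 5·3.7 = 34.5
Highest: H at 76.5.

H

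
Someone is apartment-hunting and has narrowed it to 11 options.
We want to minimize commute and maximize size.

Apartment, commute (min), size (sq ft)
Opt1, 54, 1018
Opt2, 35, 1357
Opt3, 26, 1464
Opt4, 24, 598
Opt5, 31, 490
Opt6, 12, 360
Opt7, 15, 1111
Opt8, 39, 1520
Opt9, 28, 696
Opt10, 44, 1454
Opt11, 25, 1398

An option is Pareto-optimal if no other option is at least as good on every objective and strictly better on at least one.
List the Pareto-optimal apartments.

Opt3, Opt6, Opt7, Opt8, Opt11

Opt1: dominated by Opt2 (commute 35≤54, size 1357≥1018).
Opt2: dominated by Opt3 (commute 26≤35, size 1464≥1357).
Opt3: not dominated.
Opt4: dominated by Opt7 (commute 15≤24, size 1111≥598).
Opt5: dominated by Opt3 (commute 26≤31, size 1464≥490).
Opt6: not dominated (best commute).
Opt7: not dominated.
Opt8: not dominated (best size).
Opt9: dominated by Opt3 (commute 26≤28, size 1464≥696).
Opt10: dominated by Opt3 (commute 26≤44, size 1464≥1454).
Opt11: not dominated.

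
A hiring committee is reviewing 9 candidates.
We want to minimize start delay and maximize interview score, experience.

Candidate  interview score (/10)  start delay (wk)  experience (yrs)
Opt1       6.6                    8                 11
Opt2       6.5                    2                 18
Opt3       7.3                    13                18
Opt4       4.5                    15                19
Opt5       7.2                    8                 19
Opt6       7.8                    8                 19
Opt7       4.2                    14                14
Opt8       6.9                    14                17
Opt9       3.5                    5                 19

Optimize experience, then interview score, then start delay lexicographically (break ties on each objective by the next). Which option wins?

Opt6

First maximize experience: best is 19, kept {Opt4, Opt5, Opt6, Opt9}.
Then maximize interview score: best is 7.8, kept {Opt6}.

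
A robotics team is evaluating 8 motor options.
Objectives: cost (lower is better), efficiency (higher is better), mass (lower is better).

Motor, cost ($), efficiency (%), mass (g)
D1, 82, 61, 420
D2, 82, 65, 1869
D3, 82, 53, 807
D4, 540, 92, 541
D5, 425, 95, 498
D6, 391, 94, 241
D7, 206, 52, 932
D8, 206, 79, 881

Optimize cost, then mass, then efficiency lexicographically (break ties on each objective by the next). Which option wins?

First minimize cost: best is 82, kept {D1, D2, D3}.
Then minimize mass: best is 420, kept {D1}.

D1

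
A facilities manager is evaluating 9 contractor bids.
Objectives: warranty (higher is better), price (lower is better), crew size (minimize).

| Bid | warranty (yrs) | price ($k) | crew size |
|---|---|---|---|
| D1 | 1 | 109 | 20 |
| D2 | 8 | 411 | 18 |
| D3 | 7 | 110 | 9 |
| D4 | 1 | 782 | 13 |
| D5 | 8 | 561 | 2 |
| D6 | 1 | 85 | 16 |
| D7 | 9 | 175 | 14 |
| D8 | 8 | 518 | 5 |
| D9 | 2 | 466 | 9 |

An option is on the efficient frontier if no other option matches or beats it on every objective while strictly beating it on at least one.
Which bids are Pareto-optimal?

D3, D5, D6, D7, D8

D1: dominated by D6 (warranty 1≥1, price 85≤109, crew size 16≤20).
D2: dominated by D7 (warranty 9≥8, price 175≤411, crew size 14≤18).
D3: not dominated.
D4: dominated by D3 (warranty 7≥1, price 110≤782, crew size 9≤13).
D5: not dominated (best crew size).
D6: not dominated (best price).
D7: not dominated (best warranty).
D8: not dominated.
D9: dominated by D3 (warranty 7≥2, price 110≤466, crew size 9≤9).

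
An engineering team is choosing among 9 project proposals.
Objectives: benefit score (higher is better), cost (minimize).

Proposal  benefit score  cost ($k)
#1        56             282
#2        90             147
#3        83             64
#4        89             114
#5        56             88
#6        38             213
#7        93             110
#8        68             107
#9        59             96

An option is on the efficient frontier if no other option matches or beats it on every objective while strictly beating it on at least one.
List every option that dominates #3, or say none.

none

#1: worse on benefit score (56 vs 83).
#2: worse on cost (147 vs 64).
#4: worse on cost (114 vs 64).
#5: worse on benefit score (56 vs 83).
#6: worse on benefit score (38 vs 83).
#7: worse on cost (110 vs 64).
#8: worse on benefit score (68 vs 83).
#9: worse on benefit score (59 vs 83).
No option dominates #3.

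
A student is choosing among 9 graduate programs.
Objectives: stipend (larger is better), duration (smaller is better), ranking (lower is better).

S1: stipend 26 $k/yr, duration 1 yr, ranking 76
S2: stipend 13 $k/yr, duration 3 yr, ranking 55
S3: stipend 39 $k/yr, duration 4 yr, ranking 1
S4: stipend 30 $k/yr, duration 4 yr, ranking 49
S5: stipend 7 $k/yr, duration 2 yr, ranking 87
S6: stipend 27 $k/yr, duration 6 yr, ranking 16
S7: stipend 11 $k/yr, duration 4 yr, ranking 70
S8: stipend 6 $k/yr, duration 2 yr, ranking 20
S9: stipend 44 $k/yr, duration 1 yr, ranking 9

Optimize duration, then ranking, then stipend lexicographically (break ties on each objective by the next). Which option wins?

First minimize duration: best is 1, kept {S1, S9}.
Then minimize ranking: best is 9, kept {S9}.

S9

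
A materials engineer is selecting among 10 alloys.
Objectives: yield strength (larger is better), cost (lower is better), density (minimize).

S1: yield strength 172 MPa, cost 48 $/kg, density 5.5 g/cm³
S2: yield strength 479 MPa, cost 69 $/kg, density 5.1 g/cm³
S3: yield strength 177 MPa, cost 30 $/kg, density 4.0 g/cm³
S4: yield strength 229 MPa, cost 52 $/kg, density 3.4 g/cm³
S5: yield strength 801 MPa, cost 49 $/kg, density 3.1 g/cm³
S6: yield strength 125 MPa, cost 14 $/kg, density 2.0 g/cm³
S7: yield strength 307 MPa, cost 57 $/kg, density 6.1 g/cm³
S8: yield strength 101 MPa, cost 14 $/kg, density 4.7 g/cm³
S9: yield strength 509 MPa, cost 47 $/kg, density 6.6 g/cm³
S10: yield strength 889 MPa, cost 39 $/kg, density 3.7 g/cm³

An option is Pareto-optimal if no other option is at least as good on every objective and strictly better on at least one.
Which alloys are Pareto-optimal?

S1: dominated by S3 (yield strength 177≥172, cost 30≤48, density 4.0≤5.5).
S2: dominated by S5 (yield strength 801≥479, cost 49≤69, density 3.1≤5.1).
S3: not dominated.
S4: dominated by S5 (yield strength 801≥229, cost 49≤52, density 3.1≤3.4).
S5: not dominated.
S6: not dominated (best density).
S7: dominated by S5 (yield strength 801≥307, cost 49≤57, density 3.1≤6.1).
S8: dominated by S6 (yield strength 125≥101, cost 14≤14, density 2.0≤4.7).
S9: dominated by S10 (yield strength 889≥509, cost 39≤47, density 3.7≤6.6).
S10: not dominated (best yield strength).

S3, S5, S6, S10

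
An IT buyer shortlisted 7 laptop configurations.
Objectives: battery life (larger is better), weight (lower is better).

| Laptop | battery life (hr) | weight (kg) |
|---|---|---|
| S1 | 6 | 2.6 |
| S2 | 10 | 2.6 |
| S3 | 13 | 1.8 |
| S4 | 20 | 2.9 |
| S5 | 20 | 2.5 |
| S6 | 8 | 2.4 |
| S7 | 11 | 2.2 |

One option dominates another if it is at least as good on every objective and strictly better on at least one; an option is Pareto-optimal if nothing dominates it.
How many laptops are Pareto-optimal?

S1: dominated by S2 (battery life 10≥6, weight 2.6≤2.6).
S2: dominated by S3 (battery life 13≥10, weight 1.8≤2.6).
S3: not dominated (best weight).
S4: dominated by S5 (battery life 20≥20, weight 2.5≤2.9).
S5: not dominated.
S6: dominated by S3 (battery life 13≥8, weight 1.8≤2.4).
S7: dominated by S3 (battery life 13≥11, weight 1.8≤2.2).
Pareto-optimal: S3, S5 → 2.

2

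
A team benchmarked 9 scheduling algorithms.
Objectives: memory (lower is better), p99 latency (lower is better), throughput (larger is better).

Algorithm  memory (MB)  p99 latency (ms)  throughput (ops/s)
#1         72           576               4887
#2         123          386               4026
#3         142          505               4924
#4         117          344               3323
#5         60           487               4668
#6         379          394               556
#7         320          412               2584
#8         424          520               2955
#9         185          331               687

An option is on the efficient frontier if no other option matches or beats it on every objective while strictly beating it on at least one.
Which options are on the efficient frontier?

#1, #2, #3, #4, #5, #9

#1: not dominated.
#2: not dominated.
#3: not dominated (best throughput).
#4: not dominated.
#5: not dominated (best memory).
#6: dominated by #2 (memory 123≤379, p99 latency 386≤394, throughput 4026≥556).
#7: dominated by #2 (memory 123≤320, p99 latency 386≤412, throughput 4026≥2584).
#8: dominated by #2 (memory 123≤424, p99 latency 386≤520, throughput 4026≥2955).
#9: not dominated (best p99 latency).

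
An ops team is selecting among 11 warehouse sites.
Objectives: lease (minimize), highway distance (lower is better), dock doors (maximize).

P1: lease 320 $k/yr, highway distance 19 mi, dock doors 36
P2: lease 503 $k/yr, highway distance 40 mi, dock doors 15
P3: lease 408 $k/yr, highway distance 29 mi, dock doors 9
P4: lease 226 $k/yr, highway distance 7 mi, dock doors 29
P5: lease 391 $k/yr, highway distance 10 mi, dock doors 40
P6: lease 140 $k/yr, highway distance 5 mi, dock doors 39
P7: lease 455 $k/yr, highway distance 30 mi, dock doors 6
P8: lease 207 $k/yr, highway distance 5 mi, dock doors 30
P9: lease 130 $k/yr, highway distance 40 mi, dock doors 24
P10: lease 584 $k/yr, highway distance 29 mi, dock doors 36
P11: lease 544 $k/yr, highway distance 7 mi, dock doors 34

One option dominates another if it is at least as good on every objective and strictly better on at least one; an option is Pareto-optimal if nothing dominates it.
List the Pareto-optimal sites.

P1: dominated by P6 (lease 140≤320, highway distance 5≤19, dock doors 39≥36).
P2: dominated by P1 (lease 320≤503, highway distance 19≤40, dock doors 36≥15).
P3: dominated by P1 (lease 320≤408, highway distance 19≤29, dock doors 36≥9).
P4: dominated by P6 (lease 140≤226, highway distance 5≤7, dock doors 39≥29).
P5: not dominated (best dock doors).
P6: not dominated.
P7: dominated by P1 (lease 320≤455, highway distance 19≤30, dock doors 36≥6).
P8: dominated by P6 (lease 140≤207, highway distance 5≤5, dock doors 39≥30).
P9: not dominated (best lease).
P10: dominated by P1 (lease 320≤584, highway distance 19≤29, dock doors 36≥36).
P11: dominated by P6 (lease 140≤544, highway distance 5≤7, dock doors 39≥34).

P5, P6, P9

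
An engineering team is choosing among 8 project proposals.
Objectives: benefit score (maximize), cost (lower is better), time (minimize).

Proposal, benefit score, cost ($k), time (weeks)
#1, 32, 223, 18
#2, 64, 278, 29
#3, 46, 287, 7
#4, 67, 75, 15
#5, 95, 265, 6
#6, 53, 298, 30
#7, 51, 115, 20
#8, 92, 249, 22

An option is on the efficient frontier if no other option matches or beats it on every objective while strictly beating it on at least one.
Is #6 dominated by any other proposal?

#2 vs #6: benefit score 64≥53, cost 278≤298, time 29≤30 — #2 is at least as good on every objective and strictly better on at least one, so #2 dominates #6.

Yes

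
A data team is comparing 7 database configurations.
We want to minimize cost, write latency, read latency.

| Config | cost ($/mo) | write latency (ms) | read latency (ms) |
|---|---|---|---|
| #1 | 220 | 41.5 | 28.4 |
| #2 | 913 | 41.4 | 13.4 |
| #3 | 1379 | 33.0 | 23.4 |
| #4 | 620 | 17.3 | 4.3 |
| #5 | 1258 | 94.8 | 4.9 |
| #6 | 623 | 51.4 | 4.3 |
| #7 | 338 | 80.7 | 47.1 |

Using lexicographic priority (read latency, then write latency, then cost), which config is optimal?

First minimize read latency: best is 4.3, kept {#4, #6}.
Then minimize write latency: best is 17.3, kept {#4}.

#4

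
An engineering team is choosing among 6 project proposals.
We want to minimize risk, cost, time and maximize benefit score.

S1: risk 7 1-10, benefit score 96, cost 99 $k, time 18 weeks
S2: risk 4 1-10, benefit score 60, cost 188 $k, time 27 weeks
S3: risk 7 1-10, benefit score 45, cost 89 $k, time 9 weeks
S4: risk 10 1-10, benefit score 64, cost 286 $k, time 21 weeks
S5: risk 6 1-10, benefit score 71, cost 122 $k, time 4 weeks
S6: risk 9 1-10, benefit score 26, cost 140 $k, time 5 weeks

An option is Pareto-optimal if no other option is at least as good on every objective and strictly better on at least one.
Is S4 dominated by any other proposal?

S1 vs S4: risk 7≤10, benefit score 96≥64, cost 99≤286, time 18≤21 — S1 is at least as good on every objective and strictly better on at least one, so S1 dominates S4.

Yes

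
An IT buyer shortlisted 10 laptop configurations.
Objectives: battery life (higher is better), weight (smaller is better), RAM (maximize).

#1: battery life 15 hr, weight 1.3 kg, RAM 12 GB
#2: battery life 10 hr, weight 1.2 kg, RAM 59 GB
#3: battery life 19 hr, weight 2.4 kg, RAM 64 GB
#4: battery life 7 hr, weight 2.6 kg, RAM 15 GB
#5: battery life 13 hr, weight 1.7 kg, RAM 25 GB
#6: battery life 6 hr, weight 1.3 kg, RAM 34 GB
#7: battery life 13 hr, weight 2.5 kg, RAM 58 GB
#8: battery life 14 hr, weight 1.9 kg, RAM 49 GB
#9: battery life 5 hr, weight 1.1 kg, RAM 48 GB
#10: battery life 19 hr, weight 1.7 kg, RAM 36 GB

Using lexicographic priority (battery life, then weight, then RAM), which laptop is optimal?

#10

First maximize battery life: best is 19, kept {#3, #10}.
Then minimize weight: best is 1.7, kept {#10}.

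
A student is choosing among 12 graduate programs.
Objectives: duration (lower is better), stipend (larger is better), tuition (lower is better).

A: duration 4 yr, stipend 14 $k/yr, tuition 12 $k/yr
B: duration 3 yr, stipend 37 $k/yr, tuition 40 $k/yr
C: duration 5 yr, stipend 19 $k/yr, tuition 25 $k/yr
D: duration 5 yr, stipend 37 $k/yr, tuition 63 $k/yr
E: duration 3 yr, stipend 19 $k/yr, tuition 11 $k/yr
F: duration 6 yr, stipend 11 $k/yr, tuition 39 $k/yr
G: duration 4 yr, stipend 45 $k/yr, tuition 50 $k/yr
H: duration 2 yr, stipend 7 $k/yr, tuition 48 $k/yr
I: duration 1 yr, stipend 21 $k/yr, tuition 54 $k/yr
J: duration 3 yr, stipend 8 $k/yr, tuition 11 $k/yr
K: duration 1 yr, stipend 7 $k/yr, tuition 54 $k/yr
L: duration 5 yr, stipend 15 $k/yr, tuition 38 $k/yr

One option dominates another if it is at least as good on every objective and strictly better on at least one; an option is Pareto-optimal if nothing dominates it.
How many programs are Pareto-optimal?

5

A: dominated by E (duration 3≤4, stipend 19≥14, tuition 11≤12).
B: not dominated.
C: dominated by E (duration 3≤5, stipend 19≥19, tuition 11≤25).
D: dominated by B (duration 3≤5, stipend 37≥37, tuition 40≤63).
E: not dominated.
F: dominated by A (duration 4≤6, stipend 14≥11, tuition 12≤39).
G: not dominated (best stipend).
H: not dominated.
I: not dominated.
J: dominated by E (duration 3≤3, stipend 19≥8, tuition 11≤11).
K: dominated by I (duration 1≤1, stipend 21≥7, tuition 54≤54).
L: dominated by C (duration 5≤5, stipend 19≥15, tuition 25≤38).
Pareto-optimal: B, E, G, H, I → 5.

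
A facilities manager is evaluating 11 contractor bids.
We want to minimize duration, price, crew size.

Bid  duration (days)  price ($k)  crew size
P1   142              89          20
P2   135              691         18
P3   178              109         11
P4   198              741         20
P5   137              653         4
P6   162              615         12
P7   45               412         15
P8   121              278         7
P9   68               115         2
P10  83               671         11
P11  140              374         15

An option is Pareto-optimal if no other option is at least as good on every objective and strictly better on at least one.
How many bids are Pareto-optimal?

P1: not dominated (best price).
P2: dominated by P7 (duration 45≤135, price 412≤691, crew size 15≤18).
P3: not dominated.
P4: dominated by P1 (duration 142≤198, price 89≤741, crew size 20≤20).
P5: dominated by P9 (duration 68≤137, price 115≤653, crew size 2≤4).
P6: dominated by P8 (duration 121≤162, price 278≤615, crew size 7≤12).
P7: not dominated (best duration).
P8: dominated by P9 (duration 68≤121, price 115≤278, crew size 2≤7).
P9: not dominated (best crew size).
P10: dominated by P9 (duration 68≤83, price 115≤671, crew size 2≤11).
P11: dominated by P8 (duration 121≤140, price 278≤374, crew size 7≤15).
Pareto-optimal: P1, P3, P7, P9 → 4.

4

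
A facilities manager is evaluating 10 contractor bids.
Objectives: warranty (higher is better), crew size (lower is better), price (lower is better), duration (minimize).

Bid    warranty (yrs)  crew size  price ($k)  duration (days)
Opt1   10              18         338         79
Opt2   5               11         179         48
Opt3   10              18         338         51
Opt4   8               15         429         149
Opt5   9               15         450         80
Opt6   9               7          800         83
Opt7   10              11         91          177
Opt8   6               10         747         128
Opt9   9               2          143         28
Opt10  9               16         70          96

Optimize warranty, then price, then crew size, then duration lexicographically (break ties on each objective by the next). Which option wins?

Opt7

First maximize warranty: best is 10, kept {Opt1, Opt3, Opt7}.
Then minimize price: best is 91, kept {Opt7}.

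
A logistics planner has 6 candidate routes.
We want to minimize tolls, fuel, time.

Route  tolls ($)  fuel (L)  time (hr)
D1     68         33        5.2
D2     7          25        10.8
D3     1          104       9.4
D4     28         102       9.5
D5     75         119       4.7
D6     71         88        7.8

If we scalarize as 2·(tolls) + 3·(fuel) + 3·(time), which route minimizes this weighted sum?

D1: 2·68 + 3·33 + 3·5.2 = 250.6
D2: 2·7 + 3·25 + 3·10.8 = 121.4
D3: 2·1 + 3·104 + 3·9.4 = 342.2
D4: 2·28 + 3·102 + 3·9.5 = 390.5
D5: 2·75 + 3·119 + 3·4.7 = 521.1
D6: 2·71 + 3·88 + 3·7.8 = 429.4
Lowest: D2 at 121.4.

D2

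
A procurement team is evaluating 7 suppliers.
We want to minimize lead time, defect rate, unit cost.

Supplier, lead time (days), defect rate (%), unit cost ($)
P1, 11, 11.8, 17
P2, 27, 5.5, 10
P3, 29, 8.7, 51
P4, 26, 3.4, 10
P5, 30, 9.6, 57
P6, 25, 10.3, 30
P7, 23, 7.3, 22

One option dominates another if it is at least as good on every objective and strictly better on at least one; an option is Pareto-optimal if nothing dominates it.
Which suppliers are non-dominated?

P1: not dominated (best lead time).
P2: dominated by P4 (lead time 26≤27, defect rate 3.4≤5.5, unit cost 10≤10).
P3: dominated by P2 (lead time 27≤29, defect rate 5.5≤8.7, unit cost 10≤51).
P4: not dominated (best defect rate).
P5: dominated by P2 (lead time 27≤30, defect rate 5.5≤9.6, unit cost 10≤57).
P6: dominated by P7 (lead time 23≤25, defect rate 7.3≤10.3, unit cost 22≤30).
P7: not dominated.

P1, P4, P7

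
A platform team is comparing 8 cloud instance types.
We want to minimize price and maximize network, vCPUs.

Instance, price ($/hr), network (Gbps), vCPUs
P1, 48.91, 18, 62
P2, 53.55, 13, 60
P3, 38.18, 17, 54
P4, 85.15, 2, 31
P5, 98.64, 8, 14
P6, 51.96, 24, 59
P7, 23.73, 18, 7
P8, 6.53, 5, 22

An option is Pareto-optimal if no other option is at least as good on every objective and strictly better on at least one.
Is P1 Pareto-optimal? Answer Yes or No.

P2: worse on price (53.55 vs 48.91).
P3: worse on network (17 vs 18).
P4: worse on price (85.15 vs 48.91).
P5: worse on price (98.64 vs 48.91).
P6: worse on price (51.96 vs 48.91).
P7: worse on vCPUs (7 vs 62).
P8: worse on network (5 vs 18).
No option is at least as good as P1 on every objective and strictly better on one.

Yes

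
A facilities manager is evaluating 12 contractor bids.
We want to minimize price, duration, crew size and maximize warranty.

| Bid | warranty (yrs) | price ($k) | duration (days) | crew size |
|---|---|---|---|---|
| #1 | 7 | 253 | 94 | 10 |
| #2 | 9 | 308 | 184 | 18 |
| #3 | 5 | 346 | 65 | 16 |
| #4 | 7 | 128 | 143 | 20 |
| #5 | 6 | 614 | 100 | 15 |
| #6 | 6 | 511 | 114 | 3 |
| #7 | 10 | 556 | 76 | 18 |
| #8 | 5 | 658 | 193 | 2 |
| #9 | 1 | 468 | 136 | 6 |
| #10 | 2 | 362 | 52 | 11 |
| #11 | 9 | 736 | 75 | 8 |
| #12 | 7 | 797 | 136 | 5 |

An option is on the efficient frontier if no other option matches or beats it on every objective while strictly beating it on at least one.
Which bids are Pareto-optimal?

#1: not dominated.
#2: not dominated.
#3: not dominated.
#4: not dominated (best price).
#5: dominated by #1 (warranty 7≥6, price 253≤614, duration 94≤100, crew size 10≤15).
#6: not dominated.
#7: not dominated (best warranty).
#8: not dominated (best crew size).
#9: not dominated.
#10: not dominated (best duration).
#11: not dominated.
#12: not dominated.

#1, #2, #3, #4, #6, #7, #8, #9, #10, #11, #12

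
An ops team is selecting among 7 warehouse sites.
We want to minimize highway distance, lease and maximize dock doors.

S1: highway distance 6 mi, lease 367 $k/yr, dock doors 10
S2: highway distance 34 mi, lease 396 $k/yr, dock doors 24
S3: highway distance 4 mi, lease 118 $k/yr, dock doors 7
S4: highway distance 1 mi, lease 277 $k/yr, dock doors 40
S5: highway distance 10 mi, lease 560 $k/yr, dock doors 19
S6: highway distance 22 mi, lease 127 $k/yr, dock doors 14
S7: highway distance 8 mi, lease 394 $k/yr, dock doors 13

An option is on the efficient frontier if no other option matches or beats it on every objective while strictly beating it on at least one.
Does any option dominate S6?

S1: worse on lease (367 vs 127).
S2: worse on highway distance (34 vs 22).
S3: worse on dock doors (7 vs 14).
S4: worse on lease (277 vs 127).
S5: worse on lease (560 vs 127).
S7: worse on lease (394 vs 127).
No option is at least as good as S6 on every objective and strictly better on one.

No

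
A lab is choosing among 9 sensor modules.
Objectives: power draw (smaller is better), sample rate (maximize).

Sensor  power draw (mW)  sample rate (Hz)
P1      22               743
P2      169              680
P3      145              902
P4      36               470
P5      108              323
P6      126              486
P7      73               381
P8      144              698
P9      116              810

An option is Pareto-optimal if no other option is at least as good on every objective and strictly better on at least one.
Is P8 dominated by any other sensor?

P1 vs P8: power draw 22≤144, sample rate 743≥698 — P1 is at least as good on every objective and strictly better on at least one, so P1 dominates P8.

Yes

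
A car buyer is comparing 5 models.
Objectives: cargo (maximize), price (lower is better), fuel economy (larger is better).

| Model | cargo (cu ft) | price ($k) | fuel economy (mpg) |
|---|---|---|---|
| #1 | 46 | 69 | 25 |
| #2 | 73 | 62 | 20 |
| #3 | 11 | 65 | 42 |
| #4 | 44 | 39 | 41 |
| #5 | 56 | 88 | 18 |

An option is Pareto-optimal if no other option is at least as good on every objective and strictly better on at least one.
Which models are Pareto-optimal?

#1, #2, #3, #4

#1: not dominated.
#2: not dominated (best cargo).
#3: not dominated (best fuel economy).
#4: not dominated (best price).
#5: dominated by #2 (cargo 73≥56, price 62≤88, fuel economy 20≥18).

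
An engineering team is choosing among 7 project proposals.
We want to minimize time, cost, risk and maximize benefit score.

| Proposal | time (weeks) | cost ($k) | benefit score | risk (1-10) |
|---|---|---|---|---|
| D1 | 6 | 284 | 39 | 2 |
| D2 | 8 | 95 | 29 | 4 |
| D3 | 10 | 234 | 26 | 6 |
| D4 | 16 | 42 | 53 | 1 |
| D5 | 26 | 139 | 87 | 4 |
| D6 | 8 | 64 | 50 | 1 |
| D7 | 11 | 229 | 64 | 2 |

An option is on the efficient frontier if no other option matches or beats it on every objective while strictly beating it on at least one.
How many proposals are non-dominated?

D1: not dominated (best time).
D2: dominated by D6 (time 8≤8, cost 64≤95, benefit score 50≥29, risk 1≤4).
D3: dominated by D2 (time 8≤10, cost 95≤234, benefit score 29≥26, risk 4≤6).
D4: not dominated (best cost).
D5: not dominated (best benefit score).
D6: not dominated.
D7: not dominated.
Pareto-optimal: D1, D4, D5, D6, D7 → 5.

5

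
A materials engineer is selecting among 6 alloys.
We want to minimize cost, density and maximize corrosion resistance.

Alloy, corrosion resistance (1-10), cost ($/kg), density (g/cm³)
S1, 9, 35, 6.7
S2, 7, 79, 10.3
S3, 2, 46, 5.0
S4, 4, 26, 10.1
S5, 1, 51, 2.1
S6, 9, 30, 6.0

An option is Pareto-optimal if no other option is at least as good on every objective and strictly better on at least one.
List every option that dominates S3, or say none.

none

S1: worse on density (6.7 vs 5.0).
S2: worse on cost (79 vs 46).
S4: worse on density (10.1 vs 5.0).
S5: worse on corrosion resistance (1 vs 2).
S6: worse on density (6.0 vs 5.0).
No option dominates S3.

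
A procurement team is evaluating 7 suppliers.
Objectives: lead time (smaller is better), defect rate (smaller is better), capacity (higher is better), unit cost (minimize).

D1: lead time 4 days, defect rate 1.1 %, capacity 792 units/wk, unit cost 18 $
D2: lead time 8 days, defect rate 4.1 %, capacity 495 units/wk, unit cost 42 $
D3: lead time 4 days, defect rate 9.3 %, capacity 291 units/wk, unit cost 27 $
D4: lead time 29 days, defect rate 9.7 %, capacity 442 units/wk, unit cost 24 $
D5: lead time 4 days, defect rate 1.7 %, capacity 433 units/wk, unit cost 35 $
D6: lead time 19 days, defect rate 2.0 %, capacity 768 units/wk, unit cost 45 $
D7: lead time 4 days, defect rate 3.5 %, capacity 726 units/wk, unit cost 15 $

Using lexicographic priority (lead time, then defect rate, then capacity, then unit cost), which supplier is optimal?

D1

First minimize lead time: best is 4, kept {D1, D3, D5, D7}.
Then minimize defect rate: best is 1.1, kept {D1}.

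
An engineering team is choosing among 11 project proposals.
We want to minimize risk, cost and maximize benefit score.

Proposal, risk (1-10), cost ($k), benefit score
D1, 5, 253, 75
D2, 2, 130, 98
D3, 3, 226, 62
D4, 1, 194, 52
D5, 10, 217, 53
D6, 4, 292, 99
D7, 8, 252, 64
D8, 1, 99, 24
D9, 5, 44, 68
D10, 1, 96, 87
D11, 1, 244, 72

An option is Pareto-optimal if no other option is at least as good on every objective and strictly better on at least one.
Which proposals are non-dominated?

D1: dominated by D2 (risk 2≤5, cost 130≤253, benefit score 98≥75).
D2: not dominated.
D3: dominated by D2 (risk 2≤3, cost 130≤226, benefit score 98≥62).
D4: dominated by D10 (risk 1≤1, cost 96≤194, benefit score 87≥52).
D5: dominated by D2 (risk 2≤10, cost 130≤217, benefit score 98≥53).
D6: not dominated (best benefit score).
D7: dominated by D2 (risk 2≤8, cost 130≤252, benefit score 98≥64).
D8: dominated by D10 (risk 1≤1, cost 96≤99, benefit score 87≥24).
D9: not dominated (best cost).
D10: not dominated.
D11: dominated by D10 (risk 1≤1, cost 96≤244, benefit score 87≥72).

D2, D6, D9, D10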